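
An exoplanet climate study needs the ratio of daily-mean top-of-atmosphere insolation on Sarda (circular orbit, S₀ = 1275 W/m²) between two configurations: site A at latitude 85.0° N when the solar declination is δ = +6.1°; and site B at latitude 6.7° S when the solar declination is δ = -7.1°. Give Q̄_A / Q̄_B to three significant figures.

— Configuration A (φ=+85.0°):
cos H₀ = −tan(+85.0°) tan(+6.100°) = -1.2215 ≤ −1 ⇒ polar day, H₀ = π.
Bracket: H₀ sin φ sin δ + cos φ cos δ sin H₀ = 3.1416×0.99619×0.10626 + 0.08716×0.99434×0.00000 = 0.332555 + 0.000000 = 0.332555.
Q̄ = (S₀/π) × [bracket] = (1275/π) × 0.332555 = 134.97 W/m².
— Configuration B (φ=-6.7°):
cos H₀ = −tan(-6.7°) tan(-7.100°) = -0.0146, H₀ = 1.5854 rad.
Bracket: H₀ sin φ sin δ + cos φ cos δ sin H₀ = 1.5854×-0.11667×-0.12360 + 0.99317×0.99233×0.99989 = 0.022862 + 0.985444 = 1.008306.
Q̄ = (S₀/π) × [bracket] = (1275/π) × 1.008306 = 409.22 W/m².
Ratio Q̄_A / Q̄_B = 134.97 / 409.22 = 0.3298.

Q̄_A / Q̄_B ≈ 0.330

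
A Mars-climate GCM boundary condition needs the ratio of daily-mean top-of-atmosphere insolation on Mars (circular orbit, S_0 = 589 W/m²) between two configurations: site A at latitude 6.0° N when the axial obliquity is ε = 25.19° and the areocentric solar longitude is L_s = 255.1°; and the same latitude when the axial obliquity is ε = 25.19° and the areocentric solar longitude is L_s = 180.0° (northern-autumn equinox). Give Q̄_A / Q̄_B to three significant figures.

Q̄_A / Q̄_B ≈ 0.845

— Configuration A (ϕ=+6.0°):
sin δ = sin 25.19° × sin 255.1° = -0.41131, so δ = -24.287°.
cos h₀ = −tan(+6.0°) tan(-24.287°) = 0.0474, h₀ = 1.5234 rad.
Bracket: h₀ sin ϕ sin δ + cos ϕ cos δ sin h₀ = 1.5234×0.10453×-0.41131 + 0.99452×0.91150×0.99887 = -0.065497 + 0.905481 = 0.839984.
Q̄ = (S_0/π) × [bracket] = (589/π) × 0.839984 = 157.48 W/m².
— Configuration B (ϕ=+6.0°):
sin δ = sin 25.19° × sin 180.0° = 0.00000, so δ = +0.000°.
cos h₀ = −tan(+6.0°) tan(+0.000°) = -0.0000, h₀ = 1.5708 rad.
Bracket: h₀ sin ϕ sin δ + cos ϕ cos δ sin h₀ = 1.5708×0.10453×0.00000 + 0.99452×1.00000×1.00000 = 0.000000 + 0.994520 = 0.994520.
Q̄ = (S_0/π) × [bracket] = (589/π) × 0.994520 = 186.46 W/m².
Ratio Q̄_A / Q̄_B = 157.48 / 186.46 = 0.8446.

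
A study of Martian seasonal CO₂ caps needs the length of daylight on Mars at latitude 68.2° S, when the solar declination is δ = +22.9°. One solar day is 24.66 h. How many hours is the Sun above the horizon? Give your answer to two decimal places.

cos h₀ = −tan ϕ · tan δ = 1.0561 ≥ 1, so the Sun never rises (polar night) and h₀ = 0.
Daylight = 2h₀/(2π) × 24.66 h = (0.0000/π) × 24.66 = 0.00 h.

0.00 h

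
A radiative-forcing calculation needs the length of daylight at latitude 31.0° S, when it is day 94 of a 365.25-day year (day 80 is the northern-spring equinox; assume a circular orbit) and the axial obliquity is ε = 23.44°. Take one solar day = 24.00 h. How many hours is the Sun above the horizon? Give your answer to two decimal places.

Solar longitude: λ_s = 360° × (94 − 80)/365.25 = 13.799°.
sin δ = sin 23.44° × sin 13.799° = 0.09488, so δ = +5.444°.
cos H₀ = −tan φ · tan δ = −tan(-31.0°) × tan(+5.444°) = 0.0573, so H₀ = 1.5135 rad = 86.72°.
Daylight = 2H₀/(2π) × 24.00 h = (1.5135/π) × 24.00 = 11.56 h.

11.56 h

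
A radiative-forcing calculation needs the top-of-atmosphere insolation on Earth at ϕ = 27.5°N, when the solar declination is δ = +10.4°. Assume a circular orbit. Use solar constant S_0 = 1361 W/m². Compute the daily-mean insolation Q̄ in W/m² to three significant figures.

cos h₀ = −tan(+27.5°) tan(+10.400°) = -0.0955, h₀ = 1.6665 rad.
Bracket: h₀ sin ϕ sin δ + cos ϕ cos δ sin h₀ = 1.6665×0.46175×0.18052 + 0.88701×0.98357×0.99543 = 0.138911 + 0.868449 = 1.007360.
Q̄ = (S_0/π) × [bracket] = (1361/π) × 1.007360 = 436.4 W/m².

Q̄ ≈ 436 W/m²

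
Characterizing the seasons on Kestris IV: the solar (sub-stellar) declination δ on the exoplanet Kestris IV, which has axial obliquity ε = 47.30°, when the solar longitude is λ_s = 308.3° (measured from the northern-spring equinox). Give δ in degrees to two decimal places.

δ = -35.22°

sin δ = sin ε · sin λ_s = sin 47.30° × sin 308.3° = -0.576744.
δ = arcsin(-0.576744) = -35.22°.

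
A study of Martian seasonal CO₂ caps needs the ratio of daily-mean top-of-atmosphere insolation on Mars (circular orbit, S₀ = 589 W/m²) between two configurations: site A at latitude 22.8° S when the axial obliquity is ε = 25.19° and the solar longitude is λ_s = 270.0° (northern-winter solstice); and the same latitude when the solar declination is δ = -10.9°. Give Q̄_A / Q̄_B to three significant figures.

Q̄_A / Q̄_B ≈ 1.08

— Configuration A (φ=-22.8°):
Solar declination: sin δ = sin ε · sin λ_s = sin 25.19° × sin 270.0° = -0.42562, so δ = -25.190°.
cos H₀ = −tan(-22.8°) tan(-25.190°) = -0.1977, H₀ = 1.7698 rad.
Bracket: H₀ sin φ sin δ + cos φ cos δ sin H₀ = 1.7698×-0.38752×-0.42562 + 0.92186×0.90490×0.98026 = 0.291904 + 0.817724 = 1.109628.
Q̄ = (S₀/π) × [bracket] = (589/π) × 1.109628 = 208.04 W/m².
— Configuration B (φ=-22.8°):
cos H₀ = −tan(-22.8°) tan(-10.900°) = -0.0809, H₀ = 1.6518 rad.
Bracket: H₀ sin φ sin δ + cos φ cos δ sin H₀ = 1.6518×-0.38752×-0.18910 + 0.92186×0.98196×0.99672 = 0.121044 + 0.902260 = 1.023304.
Q̄ = (S₀/π) × [bracket] = (589/π) × 1.023304 = 191.85 W/m².
Ratio Q̄_A / Q̄_B = 208.04 / 191.85 = 1.084.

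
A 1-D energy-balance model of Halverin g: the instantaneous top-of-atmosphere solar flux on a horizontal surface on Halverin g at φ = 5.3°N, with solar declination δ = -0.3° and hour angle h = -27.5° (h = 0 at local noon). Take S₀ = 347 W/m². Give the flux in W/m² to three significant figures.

cos θ_z = sin φ sin δ + cos φ cos δ cos h = -0.000484 + 0.883206 = 0.882722.
Flux = S₀ · cos θ_z = 347 × 0.882722 = 306.3 W/m².

306 W/m²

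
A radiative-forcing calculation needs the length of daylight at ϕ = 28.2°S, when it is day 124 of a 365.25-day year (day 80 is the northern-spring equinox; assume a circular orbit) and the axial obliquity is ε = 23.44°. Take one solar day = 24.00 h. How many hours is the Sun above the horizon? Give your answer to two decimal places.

Solar longitude: L_s = 360° × (124 − 80)/365.25 = 43.368°.
sin δ = sin 23.44° × sin 43.368° = 0.27315, so δ = +15.852°.
cos h₀ = −tan ϕ · tan δ = −tan(-28.2°) × tan(+15.852°) = 0.1523, so h₀ = 1.4179 rad = 81.24°.
Daylight = 2h₀/(2π) × 24.00 h = (1.4179/π) × 24.00 = 10.83 h.

10.83 h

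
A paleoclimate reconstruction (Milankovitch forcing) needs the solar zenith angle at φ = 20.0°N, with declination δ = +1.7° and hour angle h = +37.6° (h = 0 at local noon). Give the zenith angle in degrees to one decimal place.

θ_z = 41.0°

cos θ_z = sin φ sin δ + cos φ cos δ cos h = 0.010146 + 0.744181 = 0.754327.
θ_z = arccos(0.754327) = 41.0°.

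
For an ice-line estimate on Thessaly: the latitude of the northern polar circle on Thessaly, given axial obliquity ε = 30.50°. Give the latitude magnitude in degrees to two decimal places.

The polar circle is the lowest latitude that experiences at least one full rotation of continuous daylight at the northern-summer solstice; it lies at |φ| = 90° − ε = 90° − 30.50° = 59.50°.

59.50°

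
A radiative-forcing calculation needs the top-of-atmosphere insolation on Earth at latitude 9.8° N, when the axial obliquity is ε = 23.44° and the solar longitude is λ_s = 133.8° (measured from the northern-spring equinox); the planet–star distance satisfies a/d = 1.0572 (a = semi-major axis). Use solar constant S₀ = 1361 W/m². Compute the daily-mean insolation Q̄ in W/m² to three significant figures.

Q̄ ≈ 495 W/m²

Solar declination: sin δ = sin ε · sin λ_s = sin 23.44° × sin 133.8° = 0.28711, so δ = +16.685°.
cos H₀ = −tan(+9.8°) tan(+16.685°) = -0.0518, H₀ = 1.6226 rad.
Bracket: H₀ sin φ sin δ + cos φ cos δ sin H₀ = 1.6226×0.17021×0.28711 + 0.98541×0.95790×0.99866 = 0.079295 + 0.942659 = 1.021954.
Inverse-square distance factor (a/d)² = 1.0572² = 1.117672.
Q̄ = (S₀/π) × 1.117672 × [bracket] = (1361/π) × 1.117672 × 1.021954 = 494.8 W/m².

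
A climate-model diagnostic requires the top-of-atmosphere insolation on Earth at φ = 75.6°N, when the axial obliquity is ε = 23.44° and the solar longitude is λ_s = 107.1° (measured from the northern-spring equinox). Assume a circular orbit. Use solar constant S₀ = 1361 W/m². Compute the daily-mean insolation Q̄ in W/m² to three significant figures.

Solar declination: sin δ = sin ε · sin λ_s = sin 23.44° × sin 107.1° = 0.38020, so δ = +22.346°.
cos H₀ = −tan(+75.6°) tan(+22.346°) = -1.6010 ≤ −1 ⇒ polar day, H₀ = π.
Bracket: H₀ sin φ sin δ + cos φ cos δ sin H₀ = 3.1416×0.96858×0.38020 + 0.24869×0.92490×0.00000 = 1.156907 + 0.000000 = 1.156907.
Q̄ = (S₀/π) × [bracket] = (1361/π) × 1.156907 = 501.2 W/m².

Q̄ ≈ 501 W/m²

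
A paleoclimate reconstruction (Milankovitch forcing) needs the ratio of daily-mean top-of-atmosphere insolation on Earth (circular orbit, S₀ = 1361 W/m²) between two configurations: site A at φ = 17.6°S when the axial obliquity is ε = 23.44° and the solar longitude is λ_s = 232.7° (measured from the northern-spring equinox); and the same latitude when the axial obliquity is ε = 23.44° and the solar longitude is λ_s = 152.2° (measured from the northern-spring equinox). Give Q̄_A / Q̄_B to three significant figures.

— Configuration A (φ=-17.6°):
Solar declination: sin δ = sin ε · sin λ_s = sin 23.44° × sin 232.7° = -0.31643, so δ = -18.447°.
cos H₀ = −tan(-17.6°) tan(-18.447°) = -0.1058, H₀ = 1.6768 rad.
Bracket: H₀ sin φ sin δ + cos φ cos δ sin H₀ = 1.6768×-0.30237×-0.31643 + 0.95319×0.94862×0.99439 = 0.160434 + 0.899142 = 1.059576.
Q̄ = (S₀/π) × [bracket] = (1361/π) × 1.059576 = 459.03 W/m².
— Configuration B (φ=-17.6°):
Solar declination: sin δ = sin ε · sin λ_s = sin 23.44° × sin 152.2° = 0.18552, so δ = +10.692°.
cos H₀ = −tan(-17.6°) tan(+10.692°) = 0.0599, H₀ = 1.5109 rad.
Bracket: H₀ sin φ sin δ + cos φ cos δ sin H₀ = 1.5109×-0.30237×0.18552 + 0.95319×0.98264×0.99820 = -0.084755 + 0.934957 = 0.850202.
Q̄ = (S₀/π) × [bracket] = (1361/π) × 0.850202 = 368.32 W/m².
Ratio Q̄_A / Q̄_B = 459.03 / 368.32 = 1.246.

Q̄_A / Q̄_B ≈ 1.25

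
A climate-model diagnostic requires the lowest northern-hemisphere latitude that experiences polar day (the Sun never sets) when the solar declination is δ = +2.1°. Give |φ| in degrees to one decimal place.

Polar day requires cos H₀ = −tan φ tan δ ≤ −1, i.e. tan φ tan δ ≥ 1.
The boundary is |tan φ| · |tan δ| = 1, so |φ| = 90° − |δ| = 90° − 2.1° = 87.9° in the northern hemisphere.

|φ| = 87.9°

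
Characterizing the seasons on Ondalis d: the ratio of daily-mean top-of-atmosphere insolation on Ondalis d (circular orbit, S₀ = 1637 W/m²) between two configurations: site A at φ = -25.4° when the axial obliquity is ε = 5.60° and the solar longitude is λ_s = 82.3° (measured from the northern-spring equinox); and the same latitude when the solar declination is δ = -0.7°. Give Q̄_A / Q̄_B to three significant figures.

— Configuration A (φ=-25.4°):
Solar declination: sin δ = sin ε · sin λ_s = sin 5.60° × sin 82.3° = 0.09670, so δ = +5.549°.
cos H₀ = −tan(-25.4°) tan(+5.549°) = 0.0461, H₀ = 1.5246 rad.
Bracket: H₀ sin φ sin δ + cos φ cos δ sin H₀ = 1.5246×-0.42894×0.09670 + 0.90334×0.99531×0.99894 = -0.063238 + 0.898150 = 0.834912.
Q̄ = (S₀/π) × [bracket] = (1637/π) × 0.834912 = 435.05 W/m².
— Configuration B (φ=-25.4°):
cos H₀ = −tan(-25.4°) tan(-0.700°) = -0.0058, H₀ = 1.5766 rad.
Bracket: H₀ sin φ sin δ + cos φ cos δ sin H₀ = 1.5766×-0.42894×-0.01222 + 0.90334×0.99993×0.99998 = 0.008264 + 0.903259 = 0.911523.
Q̄ = (S₀/π) × [bracket] = (1637/π) × 0.911523 = 474.97 W/m².
Ratio Q̄_A / Q̄_B = 435.05 / 474.97 = 0.9160.

Q̄_A / Q̄_B ≈ 0.916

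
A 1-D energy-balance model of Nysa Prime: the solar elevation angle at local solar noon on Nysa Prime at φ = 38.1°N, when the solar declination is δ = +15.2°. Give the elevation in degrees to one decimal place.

67.1°

At local noon the hour angle is zero, so the zenith angle equals |φ − δ| = |+38.1° − (+15.200°)| = 22.900°.
Elevation = 90° − 22.900° = 67.1°.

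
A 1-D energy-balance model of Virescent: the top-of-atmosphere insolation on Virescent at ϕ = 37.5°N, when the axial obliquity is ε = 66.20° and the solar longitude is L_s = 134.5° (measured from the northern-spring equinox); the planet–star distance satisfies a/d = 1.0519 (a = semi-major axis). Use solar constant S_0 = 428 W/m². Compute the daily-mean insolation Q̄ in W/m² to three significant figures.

Q̄ ≈ 205 W/m²

Solar declination: sin δ = sin ε · sin L_s = sin 66.20° × sin 134.5° = 0.65260, so δ = +40.738°.
cos h₀ = −tan(+37.5°) tan(+40.738°) = -0.6609, h₀ = 2.2928 rad.
Bracket: h₀ sin ϕ sin δ + cos ϕ cos δ sin h₀ = 2.2928×0.60876×0.65260 + 0.79335×0.75771×0.75049 = 0.910876 + 0.451141 = 1.362017.
Inverse-square distance factor (a/d)² = 1.0519² = 1.106494.
Q̄ = (S_0/π) × 1.106494 × [bracket] = (428/π) × 1.106494 × 1.362017 = 205.3 W/m².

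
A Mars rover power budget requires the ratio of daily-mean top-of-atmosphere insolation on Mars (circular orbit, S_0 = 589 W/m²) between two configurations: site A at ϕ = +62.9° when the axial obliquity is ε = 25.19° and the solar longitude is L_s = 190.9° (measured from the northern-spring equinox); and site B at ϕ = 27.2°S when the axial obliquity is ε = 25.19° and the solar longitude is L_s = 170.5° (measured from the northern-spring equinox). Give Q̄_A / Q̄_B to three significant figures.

Q̄_A / Q̄_B ≈ 0.415

— Configuration A (ϕ=+62.9°):
Solar declination: sin δ = sin ε · sin L_s = sin 25.19° × sin 190.9° = -0.08048, so δ = -4.616°.
cos h₀ = −tan(+62.9°) tan(-4.616°) = 0.1578, h₀ = 1.4123 rad.
Bracket: h₀ sin ϕ sin δ + cos ϕ cos δ sin h₀ = 1.4123×0.89021×-0.08048 + 0.45554×0.99676×0.98747 = -0.101183 + 0.448375 = 0.347192.
Q̄ = (S_0/π) × [bracket] = (589/π) × 0.347192 = 65.093 W/m².
— Configuration B (ϕ=-27.2°):
Solar declination: sin δ = sin ε · sin L_s = sin 25.19° × sin 170.5° = 0.07025, so δ = +4.028°.
cos h₀ = −tan(-27.2°) tan(+4.028°) = 0.0362, h₀ = 1.5346 rad.
Bracket: h₀ sin ϕ sin δ + cos ϕ cos δ sin h₀ = 1.5346×-0.45710×0.07025 + 0.88942×0.99753×0.99934 = -0.049278 + 0.886638 = 0.837360.
Q̄ = (S_0/π) × [bracket] = (589/π) × 0.837360 = 156.99 W/m².
Ratio Q̄_A / Q̄_B = 65.093 / 156.99 = 0.4146.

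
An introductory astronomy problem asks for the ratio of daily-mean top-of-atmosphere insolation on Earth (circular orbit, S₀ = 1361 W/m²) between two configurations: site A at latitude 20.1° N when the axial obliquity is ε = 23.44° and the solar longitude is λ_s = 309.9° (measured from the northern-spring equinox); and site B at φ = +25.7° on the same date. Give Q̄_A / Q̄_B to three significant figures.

Q̄_A / Q̄_B ≈ 1.11

— Configuration A (φ=+20.1°):
Solar declination: sin δ = sin ε · sin λ_s = sin 23.44° × sin 309.9° = -0.30517, so δ = -17.768°.
cos H₀ = −tan(+20.1°) tan(-17.768°) = 0.1173, H₀ = 1.4533 rad.
Bracket: H₀ sin φ sin δ + cos φ cos δ sin H₀ = 1.4533×0.34366×-0.30517 + 0.93909×0.95230×0.99310 = -0.152414 + 0.888125 = 0.735711.
Q̄ = (S₀/π) × [bracket] = (1361/π) × 0.735711 = 318.72 W/m².
— Configuration B (φ=+25.7°):
cos H₀ = −tan(+25.7°) tan(-17.768°) = 0.1542, H₀ = 1.4160 rad.
Bracket: H₀ sin φ sin δ + cos φ cos δ sin H₀ = 1.4160×0.43366×-0.30517 + 0.90108×0.95230×0.98804 = -0.187393 + 0.847836 = 0.660443.
Q̄ = (S₀/π) × [bracket] = (1361/π) × 0.660443 = 286.12 W/m².
Ratio Q̄_A / Q̄_B = 318.72 / 286.12 = 1.114.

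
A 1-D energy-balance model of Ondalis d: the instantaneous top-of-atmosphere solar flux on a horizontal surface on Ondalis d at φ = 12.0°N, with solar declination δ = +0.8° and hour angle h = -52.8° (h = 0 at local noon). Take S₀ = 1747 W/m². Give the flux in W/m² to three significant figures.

1.04e+03 W/m²

cos θ_z = sin φ sin δ + cos φ cos δ cos h = 0.002903 + 0.591330 = 0.594233.
Flux = S₀ · cos θ_z = 1747 × 0.594233 = 1038 W/m².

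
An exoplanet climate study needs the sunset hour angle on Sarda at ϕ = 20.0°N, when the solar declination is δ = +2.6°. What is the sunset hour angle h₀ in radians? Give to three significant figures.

h₀ = 1.59 rad

cos h₀ = −tan ϕ · tan δ = −tan(+20.0°) × tan(+2.600°) = -0.0165, so h₀ = 1.5873 rad = 90.95°.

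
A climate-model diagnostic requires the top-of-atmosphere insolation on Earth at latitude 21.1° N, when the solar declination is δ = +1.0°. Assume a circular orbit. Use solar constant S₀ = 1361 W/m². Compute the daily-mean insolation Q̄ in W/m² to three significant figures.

cos H₀ = −tan(+21.1°) tan(+1.000°) = -0.0067, H₀ = 1.5775 rad.
Bracket: H₀ sin φ sin δ + cos φ cos δ sin H₀ = 1.5775×0.36000×0.01745 + 0.93295×0.99985×0.99998 = 0.009910 + 0.932791 = 0.942701.
Q̄ = (S₀/π) × [bracket] = (1361/π) × 0.942701 = 408.4 W/m².

Q̄ ≈ 408 W/m²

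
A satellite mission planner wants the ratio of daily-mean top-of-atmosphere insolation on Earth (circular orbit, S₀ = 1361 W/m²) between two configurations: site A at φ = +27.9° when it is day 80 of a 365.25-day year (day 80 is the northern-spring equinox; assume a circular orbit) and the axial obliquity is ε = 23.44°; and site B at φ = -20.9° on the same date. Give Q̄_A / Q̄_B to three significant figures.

— Configuration A (φ=+27.9°):
Solar longitude: λ_s = 360° × (80 − 80)/365.25 = 0.000°.
sin δ = sin 23.44° × sin 0.000° = 0.00000, so δ = +0.000°.
cos H₀ = −tan(+27.9°) tan(+0.000°) = -0.0000, H₀ = 1.5708 rad.
Bracket: H₀ sin φ sin δ + cos φ cos δ sin H₀ = 1.5708×0.46793×0.00000 + 0.88377×1.00000×1.00000 = 0.000000 + 0.883770 = 0.883770.
Q̄ = (S₀/π) × [bracket] = (1361/π) × 0.883770 = 382.87 W/m².
— Configuration B (φ=-20.9°):
cos H₀ = −tan(-20.9°) tan(+0.000°) = 0.0000, H₀ = 1.5708 rad.
Bracket: H₀ sin φ sin δ + cos φ cos δ sin H₀ = 1.5708×-0.35674×0.00000 + 0.93420×1.00000×1.00000 = -0.000000 + 0.934200 = 0.934200.
Q̄ = (S₀/π) × [bracket] = (1361/π) × 0.934200 = 404.71 W/m².
Ratio Q̄_A / Q̄_B = 382.87 / 404.71 = 0.9460.

Q̄_A / Q̄_B ≈ 0.946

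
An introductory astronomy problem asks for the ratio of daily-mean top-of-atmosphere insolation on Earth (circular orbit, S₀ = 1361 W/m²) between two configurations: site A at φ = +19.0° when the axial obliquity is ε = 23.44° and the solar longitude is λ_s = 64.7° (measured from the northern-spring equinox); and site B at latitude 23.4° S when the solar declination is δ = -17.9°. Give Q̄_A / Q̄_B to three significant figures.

— Configuration A (φ=+19.0°):
Solar declination: sin δ = sin ε · sin λ_s = sin 23.44° × sin 64.7° = 0.35963, so δ = +21.078°.
cos H₀ = −tan(+19.0°) tan(+21.078°) = -0.1327, H₀ = 1.7039 rad.
Bracket: H₀ sin φ sin δ + cos φ cos δ sin H₀ = 1.7039×0.32557×0.35963 + 0.94552×0.93309×0.99115 = 0.199501 + 0.874447 = 1.073948.
Q̄ = (S₀/π) × [bracket] = (1361/π) × 1.073948 = 465.26 W/m².
— Configuration B (φ=-23.4°):
cos H₀ = −tan(-23.4°) tan(-17.900°) = -0.1398, H₀ = 1.7110 rad.
Bracket: H₀ sin φ sin δ + cos φ cos δ sin H₀ = 1.7110×-0.39715×-0.30736 + 0.91775×0.95159×0.99018 = 0.208858 + 0.864746 = 1.073604.
Q̄ = (S₀/π) × [bracket] = (1361/π) × 1.073604 = 465.11 W/m².
Ratio Q̄_A / Q̄_B = 465.26 / 465.11 = 1.000.

Q̄_A / Q̄_B ≈ 1.00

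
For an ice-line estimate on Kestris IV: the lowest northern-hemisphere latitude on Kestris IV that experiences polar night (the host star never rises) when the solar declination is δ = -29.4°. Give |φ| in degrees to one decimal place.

Polar night requires cos H₀ = −tan φ tan δ ≥ 1, i.e. tan φ tan δ ≤ −1.
The boundary is |tan φ| · |tan δ| = 1, so |φ| = 90° − |δ| = 90° − 29.4° = 60.6° in the northern hemisphere.

|φ| = 60.6°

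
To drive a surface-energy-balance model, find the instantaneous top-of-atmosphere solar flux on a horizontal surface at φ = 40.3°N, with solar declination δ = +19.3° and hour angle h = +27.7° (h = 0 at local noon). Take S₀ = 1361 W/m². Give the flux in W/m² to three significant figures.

cos θ_z = sin φ sin δ + cos φ cos δ cos h = 0.213773 + 0.637313 = 0.851086.
Flux = S₀ · cos θ_z = 1361 × 0.851086 = 1158 W/m².

1.16e+03 W/m²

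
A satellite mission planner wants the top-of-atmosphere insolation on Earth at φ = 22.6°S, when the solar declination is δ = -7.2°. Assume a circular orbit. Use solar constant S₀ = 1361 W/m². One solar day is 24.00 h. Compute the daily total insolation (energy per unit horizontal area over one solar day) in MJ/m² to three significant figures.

cos H₀ = −tan(-22.6°) tan(-7.200°) = -0.0526, H₀ = 1.6234 rad.
Bracket: H₀ sin φ sin δ + cos φ cos δ sin H₀ = 1.6234×-0.38430×-0.12533 + 0.92321×0.99211×0.99862 = 0.078190 + 0.914662 = 0.992852.
Q̄ = (S₀/π) × [bracket] = (1361/π) × 0.992852 = 430.12 W/m².
Daily total = Q̄ × 24.00 h × 3600 s/h = 430.12 × 24.00 × 3600 / 10⁶ = 37.16 MJ/m².

37.2 MJ/m²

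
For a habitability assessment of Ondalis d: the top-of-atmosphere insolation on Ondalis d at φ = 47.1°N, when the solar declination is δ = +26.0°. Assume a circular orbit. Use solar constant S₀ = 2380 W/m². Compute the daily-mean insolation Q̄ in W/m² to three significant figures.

cos H₀ = −tan(+47.1°) tan(+26.000°) = -0.5249, H₀ = 2.1234 rad.
Bracket: H₀ sin φ sin δ + cos φ cos δ sin H₀ = 2.1234×0.73254×0.43837 + 0.68072×0.89879×0.85119 = 0.681874 + 0.520779 = 1.202653.
Q̄ = (S₀/π) × [bracket] = (2380/π) × 1.202653 = 911.1 W/m².

Q̄ ≈ 911 W/m²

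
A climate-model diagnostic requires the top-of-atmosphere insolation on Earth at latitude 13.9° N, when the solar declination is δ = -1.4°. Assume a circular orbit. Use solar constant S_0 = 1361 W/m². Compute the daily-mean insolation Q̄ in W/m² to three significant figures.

Q̄ ≈ 416 W/m²

cos h₀ = −tan(+13.9°) tan(-1.400°) = 0.0060, h₀ = 1.5647 rad.
Bracket: h₀ sin ϕ sin δ + cos ϕ cos δ sin h₀ = 1.5647×0.24023×-0.02443 + 0.97072×0.99970×0.99998 = -0.009183 + 0.970409 = 0.961226.
Q̄ = (S_0/π) × [bracket] = (1361/π) × 0.961226 = 416.4 W/m².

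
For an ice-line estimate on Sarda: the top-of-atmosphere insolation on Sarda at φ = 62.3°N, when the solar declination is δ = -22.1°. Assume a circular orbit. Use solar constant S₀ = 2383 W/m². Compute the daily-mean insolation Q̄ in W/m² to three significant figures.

cos H₀ = −tan(+62.3°) tan(-22.100°) = 0.7734, H₀ = 0.6866 rad.
Bracket: H₀ sin φ sin δ + cos φ cos δ sin H₀ = 0.6866×0.88539×-0.37622 + 0.46484×0.92653×0.63389 = -0.228707 + 0.273009 = 0.044302.
Q̄ = (S₀/π) × [bracket] = (2383/π) × 0.044302 = 33.60 W/m².

Q̄ ≈ 33.6 W/m²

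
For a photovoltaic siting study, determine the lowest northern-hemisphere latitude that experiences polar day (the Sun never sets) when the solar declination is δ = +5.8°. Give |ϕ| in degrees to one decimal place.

Polar day requires cos h₀ = −tan ϕ tan δ ≤ −1, i.e. tan ϕ tan δ ≥ 1.
The boundary is |tan ϕ| · |tan δ| = 1, so |ϕ| = 90° − |δ| = 90° − 5.8° = 84.2° in the northern hemisphere.

|ϕ| = 84.2°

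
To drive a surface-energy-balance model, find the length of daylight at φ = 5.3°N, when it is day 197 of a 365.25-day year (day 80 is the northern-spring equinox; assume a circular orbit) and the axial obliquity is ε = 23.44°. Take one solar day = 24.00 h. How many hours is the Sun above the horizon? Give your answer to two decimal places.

Solar longitude: λ_s = 360° × (197 − 80)/365.25 = 115.318°.
sin δ = sin 23.44° × sin 115.318° = 0.35958, so δ = +21.074°.
cos H₀ = −tan φ · tan δ = −tan(+5.3°) × tan(+21.074°) = -0.0357, so H₀ = 1.6066 rad = 92.05°.
Daylight = 2H₀/(2π) × 24.00 h = (1.6066/π) × 24.00 = 12.27 h.

12.27 h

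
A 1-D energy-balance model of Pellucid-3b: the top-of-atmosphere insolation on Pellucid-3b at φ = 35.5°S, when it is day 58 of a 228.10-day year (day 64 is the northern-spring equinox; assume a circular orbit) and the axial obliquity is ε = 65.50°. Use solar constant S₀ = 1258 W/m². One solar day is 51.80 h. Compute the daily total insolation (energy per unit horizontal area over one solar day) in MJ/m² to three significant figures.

70.7 MJ/m²

Solar longitude: λ_s = 360° × (58 − 64)/228.10 = -9.470°, i.e. -9.470° + 360° = 350.530°.
sin δ = sin 65.50° × sin 350.530° = -0.14971, so δ = -8.610°.
cos H₀ = −tan(-35.5°) tan(-8.610°) = -0.1080, H₀ = 1.6790 rad.
Bracket: H₀ sin φ sin δ + cos φ cos δ sin H₀ = 1.6790×-0.58070×-0.14971 + 0.81412×0.98873×0.99415 = 0.145967 + 0.800236 = 0.946203.
Q̄ = (S₀/π) × [bracket] = (1258/π) × 0.946203 = 378.89 W/m².
Daily total = Q̄ × 51.80 h × 3600 s/h = 378.89 × 51.80 × 3600 / 10⁶ = 70.66 MJ/m².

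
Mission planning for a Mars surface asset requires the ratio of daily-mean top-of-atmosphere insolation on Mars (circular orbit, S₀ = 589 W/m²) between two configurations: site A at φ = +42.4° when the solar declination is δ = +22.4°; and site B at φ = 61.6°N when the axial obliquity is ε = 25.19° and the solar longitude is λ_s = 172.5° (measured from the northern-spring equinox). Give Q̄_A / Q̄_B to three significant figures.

Q̄_A / Q̄_B ≈ 2.05

— Configuration A (φ=+42.4°):
cos H₀ = −tan(+42.4°) tan(+22.400°) = -0.3764, H₀ = 1.9567 rad.
Bracket: H₀ sin φ sin δ + cos φ cos δ sin H₀ = 1.9567×0.67430×0.38107 + 0.73846×0.92455×0.92647 = 0.502785 + 0.632541 = 1.135326.
Q̄ = (S₀/π) × [bracket] = (589/π) × 1.135326 = 212.86 W/m².
— Configuration B (φ=+61.6°):
Solar declination: sin δ = sin ε · sin λ_s = sin 25.19° × sin 172.5° = 0.05555, so δ = +3.185°.
cos H₀ = −tan(+61.6°) tan(+3.185°) = -0.1029, H₀ = 1.6739 rad.
Bracket: H₀ sin φ sin δ + cos φ cos δ sin H₀ = 1.6739×0.87965×0.05555 + 0.47562×0.99846×0.99469 = 0.081794 + 0.472366 = 0.554160.
Q̄ = (S₀/π) × [bracket] = (589/π) × 0.554160 = 103.90 W/m².
Ratio Q̄_A / Q̄_B = 212.86 / 103.90 = 2.049.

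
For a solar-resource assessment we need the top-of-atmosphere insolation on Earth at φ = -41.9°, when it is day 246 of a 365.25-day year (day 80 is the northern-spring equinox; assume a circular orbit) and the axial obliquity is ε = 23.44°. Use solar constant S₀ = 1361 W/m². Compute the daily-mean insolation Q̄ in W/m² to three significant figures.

Solar longitude: λ_s = 360° × (246 − 80)/365.25 = 163.614°.
sin δ = sin 23.44° × sin 163.614° = 0.11222, so δ = +6.443°.
cos H₀ = −tan(-41.9°) tan(+6.443°) = 0.1013, H₀ = 1.4693 rad.
Bracket: H₀ sin φ sin δ + cos φ cos δ sin H₀ = 1.4693×-0.66783×0.11222 + 0.74431×0.99368×0.99485 = -0.110115 + 0.735797 = 0.625682.
Q̄ = (S₀/π) × [bracket] = (1361/π) × 0.625682 = 271.1 W/m².

Q̄ ≈ 271 W/m²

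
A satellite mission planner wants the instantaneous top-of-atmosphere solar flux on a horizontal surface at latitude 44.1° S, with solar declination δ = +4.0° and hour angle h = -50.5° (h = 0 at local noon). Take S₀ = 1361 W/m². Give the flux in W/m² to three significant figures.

cos θ_z = sin φ sin δ + cos φ cos δ cos h = -0.048544 + 0.455672 = 0.407128.
Flux = S₀ · cos θ_z = 1361 × 0.407128 = 554.1 W/m².

554 W/m²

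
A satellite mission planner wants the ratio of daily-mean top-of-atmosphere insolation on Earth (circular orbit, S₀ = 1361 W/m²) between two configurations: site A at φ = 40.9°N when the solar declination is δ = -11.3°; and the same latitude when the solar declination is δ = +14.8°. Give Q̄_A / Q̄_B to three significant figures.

Q̄_A / Q̄_B ≈ 0.544

— Configuration A (φ=+40.9°):
cos H₀ = −tan(+40.9°) tan(-11.300°) = 0.1731, H₀ = 1.3968 rad.
Bracket: H₀ sin φ sin δ + cos φ cos δ sin H₀ = 1.3968×0.65474×-0.19595 + 0.75585×0.98061×0.98491 = -0.179204 + 0.730009 = 0.550805.
Q̄ = (S₀/π) × [bracket] = (1361/π) × 0.550805 = 238.62 W/m².
— Configuration B (φ=+40.9°):
cos H₀ = −tan(+40.9°) tan(+14.800°) = -0.2289, H₀ = 1.8017 rad.
Bracket: H₀ sin φ sin δ + cos φ cos δ sin H₀ = 1.8017×0.65474×0.25545 + 0.75585×0.96682×0.97346 = 0.301340 + 0.711376 = 1.012716.
Q̄ = (S₀/π) × [bracket] = (1361/π) × 1.012716 = 438.73 W/m².
Ratio Q̄_A / Q̄_B = 238.62 / 438.73 = 0.5439.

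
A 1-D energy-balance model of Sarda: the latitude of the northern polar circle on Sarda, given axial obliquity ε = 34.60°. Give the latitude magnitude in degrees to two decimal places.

55.40°

The polar circle is the lowest latitude that experiences at least one full rotation of continuous daylight at the northern-summer solstice; it lies at |φ| = 90° − ε = 90° − 34.60° = 55.40°.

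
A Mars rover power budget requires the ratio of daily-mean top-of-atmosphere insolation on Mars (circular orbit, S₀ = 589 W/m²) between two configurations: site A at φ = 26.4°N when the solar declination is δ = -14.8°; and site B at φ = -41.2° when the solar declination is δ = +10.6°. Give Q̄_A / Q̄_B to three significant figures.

Q̄_A / Q̄_B ≈ 1.24

— Configuration A (φ=+26.4°):
cos H₀ = −tan(+26.4°) tan(-14.800°) = 0.1312, H₀ = 1.4393 rad.
Bracket: H₀ sin φ sin δ + cos φ cos δ sin H₀ = 1.4393×0.44464×-0.25545 + 0.89571×0.96682×0.99136 = -0.163480 + 0.858508 = 0.695028.
Q̄ = (S₀/π) × [bracket] = (589/π) × 0.695028 = 130.31 W/m².
— Configuration B (φ=-41.2°):
cos H₀ = −tan(-41.2°) tan(+10.600°) = 0.1638, H₀ = 1.4062 rad.
Bracket: H₀ sin φ sin δ + cos φ cos δ sin H₀ = 1.4062×-0.65869×0.18395 + 0.75241×0.98294×0.98649 = -0.170384 + 0.729582 = 0.559198.
Q̄ = (S₀/π) × [bracket] = (589/π) × 0.559198 = 104.84 W/m².
Ratio Q̄_A / Q̄_B = 130.31 / 104.84 = 1.243.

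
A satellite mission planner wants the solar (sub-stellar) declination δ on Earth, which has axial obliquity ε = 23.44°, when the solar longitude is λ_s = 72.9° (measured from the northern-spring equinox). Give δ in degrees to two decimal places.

δ = +22.35°

sin δ = sin ε · sin λ_s = sin 23.44° × sin 72.9° = 0.380203.
δ = arcsin(0.380203) = +22.35°.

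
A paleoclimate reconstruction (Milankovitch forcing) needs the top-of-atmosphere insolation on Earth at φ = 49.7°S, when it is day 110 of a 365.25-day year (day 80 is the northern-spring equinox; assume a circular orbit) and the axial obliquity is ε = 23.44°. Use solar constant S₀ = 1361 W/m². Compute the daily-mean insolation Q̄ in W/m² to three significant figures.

Q̄ ≈ 181 W/m²

Solar longitude: λ_s = 360° × (110 − 80)/365.25 = 29.569°.
sin δ = sin 23.44° × sin 29.569° = 0.19630, so δ = +11.320°.
cos H₀ = −tan(-49.7°) tan(+11.320°) = 0.2361, H₀ = 1.3325 rad.
Bracket: H₀ sin φ sin δ + cos φ cos δ sin H₀ = 1.3325×-0.76267×0.19630 + 0.64679×0.98054×0.97174 = -0.199491 + 0.616281 = 0.416790.
Q̄ = (S₀/π) × [bracket] = (1361/π) × 0.416790 = 180.6 W/m².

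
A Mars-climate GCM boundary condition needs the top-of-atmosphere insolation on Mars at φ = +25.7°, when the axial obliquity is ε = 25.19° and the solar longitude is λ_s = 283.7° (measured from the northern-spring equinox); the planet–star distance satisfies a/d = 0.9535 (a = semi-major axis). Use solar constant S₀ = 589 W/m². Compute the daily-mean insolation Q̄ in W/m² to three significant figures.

Solar declination: sin δ = sin ε · sin λ_s = sin 25.19° × sin 283.7° = -0.41351, so δ = -24.426°.
cos H₀ = −tan(+25.7°) tan(-24.426°) = 0.2186, H₀ = 1.3504 rad.
Bracket: H₀ sin φ sin δ + cos φ cos δ sin H₀ = 1.3504×0.43366×-0.41351 + 0.90108×0.91050×0.97582 = -0.242157 + 0.800595 = 0.558438.
Inverse-square distance factor (a/d)² = 0.9535² = 0.909162.
Q̄ = (S₀/π) × 0.909162 × [bracket] = (589/π) × 0.909162 × 0.558438 = 95.19 W/m².

Q̄ ≈ 95.2 W/m²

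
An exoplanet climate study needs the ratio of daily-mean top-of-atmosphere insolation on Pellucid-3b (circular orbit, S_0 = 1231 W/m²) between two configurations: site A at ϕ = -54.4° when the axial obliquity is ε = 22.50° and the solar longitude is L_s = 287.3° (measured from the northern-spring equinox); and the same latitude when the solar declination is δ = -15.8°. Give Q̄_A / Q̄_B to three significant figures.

Q̄_A / Q̄_B ≈ 1.15

— Configuration A (ϕ=-54.4°):
Solar declination: sin δ = sin ε · sin L_s = sin 22.50° × sin 287.3° = -0.36537, so δ = -21.430°.
cos h₀ = −tan(-54.4°) tan(-21.430°) = -0.5482, h₀ = 2.1511 rad.
Bracket: h₀ sin ϕ sin δ + cos ϕ cos δ sin h₀ = 2.1511×-0.81310×-0.36537 + 0.58212×0.93086×0.83631 = 0.639054 + 0.453173 = 1.092227.
Q̄ = (S_0/π) × [bracket] = (1231/π) × 1.092227 = 427.98 W/m².
— Configuration B (ϕ=-54.4°):
cos h₀ = −tan(-54.4°) tan(-15.800°) = -0.3953, h₀ = 1.9771 rad.
Bracket: h₀ sin ϕ sin δ + cos ϕ cos δ sin h₀ = 1.9771×-0.81310×-0.27228 + 0.58212×0.96222×0.91857 = 0.437712 + 0.514516 = 0.952228.
Q̄ = (S_0/π) × [bracket] = (1231/π) × 0.952228 = 373.12 W/m².
Ratio Q̄_A / Q̄_B = 427.98 / 373.12 = 1.147.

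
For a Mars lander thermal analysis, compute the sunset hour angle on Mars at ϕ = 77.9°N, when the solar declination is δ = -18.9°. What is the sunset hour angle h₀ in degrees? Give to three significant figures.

cos h₀ = −tan ϕ · tan δ = 1.5970 ≥ 1, so the Sun never rises (polar night) and h₀ = 0.

h₀ = 0.00°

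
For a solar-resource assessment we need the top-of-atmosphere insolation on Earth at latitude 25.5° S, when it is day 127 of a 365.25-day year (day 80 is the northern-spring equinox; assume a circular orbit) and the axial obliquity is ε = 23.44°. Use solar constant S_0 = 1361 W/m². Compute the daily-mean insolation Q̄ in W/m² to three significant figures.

Q̄ ≈ 294 W/m²

Solar longitude: L_s = 360° × (127 − 80)/365.25 = 46.324°.
sin δ = sin 23.44° × sin 46.324° = 0.28771, so δ = +16.721°.
cos h₀ = −tan(-25.5°) tan(+16.721°) = 0.1433, h₀ = 1.4270 rad.
Bracket: h₀ sin ϕ sin δ + cos ϕ cos δ sin h₀ = 1.4270×-0.43051×0.28771 + 0.90259×0.95772×0.98968 = -0.176751 + 0.855508 = 0.678757.
Q̄ = (S_0/π) × [bracket] = (1361/π) × 0.678757 = 294.1 W/m².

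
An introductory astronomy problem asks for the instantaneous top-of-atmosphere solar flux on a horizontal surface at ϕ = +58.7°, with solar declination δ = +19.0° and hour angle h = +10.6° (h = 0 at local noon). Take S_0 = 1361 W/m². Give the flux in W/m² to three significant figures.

1.04e+03 W/m²

cos θ_z = sin ϕ sin δ + cos ϕ cos δ cos h = 0.278185 + 0.482833 = 0.761018.
Flux = S_0 · cos θ_z = 1361 × 0.761018 = 1036 W/m².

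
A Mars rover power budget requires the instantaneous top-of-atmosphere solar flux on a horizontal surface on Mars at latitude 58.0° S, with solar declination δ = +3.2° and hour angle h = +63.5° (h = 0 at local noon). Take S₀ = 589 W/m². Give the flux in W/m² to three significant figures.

111 W/m²

cos θ_z = sin φ sin δ + cos φ cos δ cos h = -0.047339 + 0.236080 = 0.188741.
Flux = S₀ · cos θ_z = 589 × 0.188741 = 111.2 W/m².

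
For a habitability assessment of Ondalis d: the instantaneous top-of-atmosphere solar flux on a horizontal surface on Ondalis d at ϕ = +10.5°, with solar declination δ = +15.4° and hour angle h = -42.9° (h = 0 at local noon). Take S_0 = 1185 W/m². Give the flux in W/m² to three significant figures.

880 W/m²

cos θ_z = sin ϕ sin δ + cos ϕ cos δ cos h = 0.048394 + 0.694415 = 0.742809.
Flux = S_0 · cos θ_z = 1185 × 0.742809 = 880.2 W/m².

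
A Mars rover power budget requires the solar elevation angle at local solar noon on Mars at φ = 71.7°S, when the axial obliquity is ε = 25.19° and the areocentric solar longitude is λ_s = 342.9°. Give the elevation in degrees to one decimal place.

sin δ = sin 25.19° × sin 342.9° = -0.12515, so δ = -7.189°.
At local noon the hour angle is zero, so the zenith angle equals |φ − δ| = |-71.7° − (-7.189°)| = 64.511°.
Elevation = 90° − 64.511° = 25.5°.

25.5°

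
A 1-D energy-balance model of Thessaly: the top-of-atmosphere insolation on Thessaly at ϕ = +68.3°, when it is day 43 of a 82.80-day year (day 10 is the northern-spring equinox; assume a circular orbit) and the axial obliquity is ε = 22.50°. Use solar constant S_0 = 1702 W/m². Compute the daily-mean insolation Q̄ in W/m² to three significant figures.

Solar longitude: L_s = 360° × (43 − 10)/82.80 = 143.478°.
sin δ = sin 22.50° × sin 143.478° = 0.22775, so δ = +13.164°.
cos h₀ = −tan(+68.3°) tan(+13.164°) = -0.5877, h₀ = 2.1991 rad.
Bracket: h₀ sin ϕ sin δ + cos ϕ cos δ sin h₀ = 2.1991×0.92913×0.22775 + 0.36975×0.97372×0.80905 = 0.465350 + 0.291285 = 0.756635.
Q̄ = (S_0/π) × [bracket] = (1702/π) × 0.756635 = 409.9 W/m².

Q̄ ≈ 410 W/m²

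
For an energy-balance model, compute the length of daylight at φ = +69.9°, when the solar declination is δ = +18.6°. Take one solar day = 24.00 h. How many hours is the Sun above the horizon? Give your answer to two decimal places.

20.92 h

cos H₀ = −tan φ · tan δ = −tan(+69.9°) × tan(+18.600°) = -0.9196, so H₀ = 2.7379 rad = 156.87°.
Daylight = 2H₀/(2π) × 24.00 h = (2.7379/π) × 24.00 = 20.92 h.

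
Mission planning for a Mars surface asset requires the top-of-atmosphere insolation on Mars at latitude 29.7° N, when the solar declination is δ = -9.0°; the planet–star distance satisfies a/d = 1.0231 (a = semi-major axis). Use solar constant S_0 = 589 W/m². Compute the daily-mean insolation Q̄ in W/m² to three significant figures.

cos h₀ = −tan(+29.7°) tan(-9.000°) = 0.0903, h₀ = 1.4803 rad.
Bracket: h₀ sin ϕ sin δ + cos ϕ cos δ sin h₀ = 1.4803×0.49546×-0.15643 + 0.86863×0.98769×0.99591 = -0.114730 + 0.854428 = 0.739698.
Inverse-square distance factor (a/d)² = 1.0231² = 1.046734.
Q̄ = (S_0/π) × 1.046734 × [bracket] = (589/π) × 1.046734 × 0.739698 = 145.2 W/m².

Q̄ ≈ 145 W/m²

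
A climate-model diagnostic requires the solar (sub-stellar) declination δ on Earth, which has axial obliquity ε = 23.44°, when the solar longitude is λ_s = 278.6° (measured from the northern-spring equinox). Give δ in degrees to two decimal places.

sin δ = sin ε · sin λ_s = sin 23.44° × sin 278.6° = -0.393316.
δ = arcsin(-0.393316) = -23.16°.

δ = -23.16°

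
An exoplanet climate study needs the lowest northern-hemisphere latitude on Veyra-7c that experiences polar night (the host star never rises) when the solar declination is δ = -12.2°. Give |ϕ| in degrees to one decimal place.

Polar night requires cos h₀ = −tan ϕ tan δ ≥ 1, i.e. tan ϕ tan δ ≤ −1.
The boundary is |tan ϕ| · |tan δ| = 1, so |ϕ| = 90° − |δ| = 90° − 12.2° = 77.8° in the northern hemisphere.

|ϕ| = 77.8°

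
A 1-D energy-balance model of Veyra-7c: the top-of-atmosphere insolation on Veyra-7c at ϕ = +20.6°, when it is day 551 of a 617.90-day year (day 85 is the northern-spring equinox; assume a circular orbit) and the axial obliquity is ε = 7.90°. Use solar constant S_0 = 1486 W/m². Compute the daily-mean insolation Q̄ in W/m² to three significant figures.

Solar longitude: L_s = 360° × (551 − 85)/617.90 = 271.500°.
sin δ = sin 7.90° × sin 271.500° = -0.13740, so δ = -7.897°.
cos h₀ = −tan(+20.6°) tan(-7.897°) = 0.0521, h₀ = 1.5186 rad.
Bracket: h₀ sin ϕ sin δ + cos ϕ cos δ sin h₀ = 1.5186×0.35184×-0.13740 + 0.93606×0.99052×0.99864 = -0.073413 + 0.925925 = 0.852512.
Q̄ = (S_0/π) × [bracket] = (1486/π) × 0.852512 = 403.2 W/m².

Q̄ ≈ 403 W/m²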